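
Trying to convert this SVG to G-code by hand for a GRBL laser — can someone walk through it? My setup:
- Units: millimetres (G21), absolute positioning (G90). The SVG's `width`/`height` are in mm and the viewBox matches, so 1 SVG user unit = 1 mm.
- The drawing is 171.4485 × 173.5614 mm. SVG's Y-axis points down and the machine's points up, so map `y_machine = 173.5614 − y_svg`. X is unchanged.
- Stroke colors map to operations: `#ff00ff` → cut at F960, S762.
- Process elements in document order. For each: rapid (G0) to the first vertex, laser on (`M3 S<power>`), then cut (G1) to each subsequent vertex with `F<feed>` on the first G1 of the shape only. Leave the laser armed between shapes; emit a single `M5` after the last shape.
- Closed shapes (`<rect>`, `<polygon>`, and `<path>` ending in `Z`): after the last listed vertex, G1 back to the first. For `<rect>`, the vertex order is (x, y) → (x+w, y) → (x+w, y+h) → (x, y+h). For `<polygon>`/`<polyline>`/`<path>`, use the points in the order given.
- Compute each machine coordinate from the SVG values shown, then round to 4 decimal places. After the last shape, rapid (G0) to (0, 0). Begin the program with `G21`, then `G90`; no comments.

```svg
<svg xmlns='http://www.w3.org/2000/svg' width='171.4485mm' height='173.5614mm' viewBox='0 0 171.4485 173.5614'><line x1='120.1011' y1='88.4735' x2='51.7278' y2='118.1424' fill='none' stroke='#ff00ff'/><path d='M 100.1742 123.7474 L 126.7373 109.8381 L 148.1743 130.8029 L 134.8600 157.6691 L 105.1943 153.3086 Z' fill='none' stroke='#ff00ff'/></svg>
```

G21
G90
G0 X120.1011 Y85.0879
M3 S762
G1 X51.7278 Y55.4190 F960
G0 X100.1742 Y49.8140
M3 S762
G1 X126.7373 Y63.7233 F960
G1 X148.1743 Y42.7585
G1 X134.8600 Y15.8923
G1 X105.1943 Y20.2528
G1 X100.1742 Y49.8140
M5
G0 X0.0000 Y0.0000

1 u = 1 mm; y_m = 173.5614 − y.

[1] `<line>` line segment, #ff00ff→cut S762 F960: (120.1011,85.0879) → (51.7278,55.4190)

[2] `<path>` regular polygon, #ff00ff→cut S762 F960: (100.1742,49.8140) → (126.7373,63.7233) → (148.1743,42.7585) → (134.8600,15.8923) → (105.1943,20.2528) → (100.1742,49.8140) (closed)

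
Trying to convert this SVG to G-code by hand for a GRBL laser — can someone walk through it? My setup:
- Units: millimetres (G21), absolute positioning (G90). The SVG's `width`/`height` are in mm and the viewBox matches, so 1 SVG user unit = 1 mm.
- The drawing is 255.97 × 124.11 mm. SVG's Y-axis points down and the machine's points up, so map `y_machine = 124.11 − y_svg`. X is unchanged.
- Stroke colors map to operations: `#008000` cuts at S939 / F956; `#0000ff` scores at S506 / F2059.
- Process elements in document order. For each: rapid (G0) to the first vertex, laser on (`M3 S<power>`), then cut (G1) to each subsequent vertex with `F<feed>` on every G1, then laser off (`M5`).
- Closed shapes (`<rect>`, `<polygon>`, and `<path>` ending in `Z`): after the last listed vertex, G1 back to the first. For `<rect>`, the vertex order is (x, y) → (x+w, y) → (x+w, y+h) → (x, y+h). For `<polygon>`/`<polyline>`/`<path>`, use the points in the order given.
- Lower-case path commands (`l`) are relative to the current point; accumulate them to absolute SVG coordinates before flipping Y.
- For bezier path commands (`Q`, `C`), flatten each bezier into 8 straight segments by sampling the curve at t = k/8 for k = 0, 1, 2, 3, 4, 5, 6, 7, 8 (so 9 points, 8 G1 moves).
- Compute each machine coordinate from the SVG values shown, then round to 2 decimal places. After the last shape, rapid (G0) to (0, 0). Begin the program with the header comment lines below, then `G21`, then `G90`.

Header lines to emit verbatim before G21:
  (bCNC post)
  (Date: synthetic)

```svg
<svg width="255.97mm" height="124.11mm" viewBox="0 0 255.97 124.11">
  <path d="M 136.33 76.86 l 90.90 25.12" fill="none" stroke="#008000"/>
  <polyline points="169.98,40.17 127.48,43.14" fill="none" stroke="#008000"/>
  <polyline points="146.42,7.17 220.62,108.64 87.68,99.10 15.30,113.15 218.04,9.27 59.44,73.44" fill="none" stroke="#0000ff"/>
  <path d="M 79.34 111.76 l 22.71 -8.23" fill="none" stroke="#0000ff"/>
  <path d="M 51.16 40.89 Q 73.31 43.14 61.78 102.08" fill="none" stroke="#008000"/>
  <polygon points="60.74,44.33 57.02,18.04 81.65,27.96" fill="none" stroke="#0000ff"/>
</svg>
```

viewBox `0 0 255.97 124.11` with mm width/height → 1 unit = 1 mm. Flip: y_m = 124.11 − y_svg.

**Shape 1** — `<path>` line segment, stroke `#008000` → cut (S939, F956). Machine vertices: (136.33,47.25) → (227.23,22.13). Open path.

**Shape 2** — `<polyline>` line segment, stroke `#008000` → cut (S939, F956). Machine vertices: (169.98,83.94) → (127.48,80.97). Open path.

**Shape 3** — `<polyline>` open polyline, stroke `#0000ff` → score (S506, F2059). Machine vertices: (146.42,116.94) → (220.62,15.47) → (87.68,25.01) → (15.30,10.96) → (218.04,114.84) → (59.44,50.67). Open path.

**Shape 4** — `<path>` line segment, stroke `#0000ff` → score (S506, F2059). Machine vertices: (79.34,12.35) → (102.05,20.58). Open path.

**Shape 5** — `<path>` quadratic bezier, stroke `#008000` → cut (S939, F956). Control points (SVG): P0=(51.16,40.89), P1=(73.31,43.14), P2=(61.78,102.08); sampled at t=k/8. Machine vertices: (51.16,83.22) → (56.17,81.77) → (60.13,78.55) → (63.04,73.56) → (64.89,66.80) → (65.69,58.26) → (65.44,47.96) → (64.14,35.88) → (61.78,22.03). Open path.

**Shape 6** — `<polygon>` regular polygon, stroke `#0000ff` → score (S506, F2059). Machine vertices: (60.74,79.78) → (57.02,106.07) → (81.65,96.15) → (60.74,79.78). Closed: final G1 returns to the first vertex.

(bCNC post)
(Date: synthetic)
G21
G90
G0 X136.33 Y47.25
M3 S939
G1 X227.23 Y22.13 F956
M5
G0 X169.98 Y83.94
M3 S939
G1 X127.48 Y80.97 F956
M5
G0 X146.42 Y116.94
M3 S506
G1 X220.62 Y15.47 F2059
G1 X87.68 Y25.01 F2059
G1 X15.30 Y10.96 F2059
G1 X218.04 Y114.84 F2059
G1 X59.44 Y50.67 F2059
M5
G0 X79.34 Y12.35
M3 S506
G1 X102.05 Y20.58 F2059
M5
G0 X51.16 Y83.22
M3 S939
G1 X56.17 Y81.77 F956
G1 X60.13 Y78.55 F956
G1 X63.04 Y73.56 F956
G1 X64.89 Y66.80 F956
G1 X65.69 Y58.26 F956
G1 X65.44 Y47.96 F956
G1 X64.14 Y35.88 F956
G1 X61.78 Y22.03 F956
M5
G0 X60.74 Y79.78
M3 S506
G1 X57.02 Y106.07 F2059
G1 X81.65 Y96.15 F2059
G1 X60.74 Y79.78 F2059
M5
G0 X0.00 Y0.00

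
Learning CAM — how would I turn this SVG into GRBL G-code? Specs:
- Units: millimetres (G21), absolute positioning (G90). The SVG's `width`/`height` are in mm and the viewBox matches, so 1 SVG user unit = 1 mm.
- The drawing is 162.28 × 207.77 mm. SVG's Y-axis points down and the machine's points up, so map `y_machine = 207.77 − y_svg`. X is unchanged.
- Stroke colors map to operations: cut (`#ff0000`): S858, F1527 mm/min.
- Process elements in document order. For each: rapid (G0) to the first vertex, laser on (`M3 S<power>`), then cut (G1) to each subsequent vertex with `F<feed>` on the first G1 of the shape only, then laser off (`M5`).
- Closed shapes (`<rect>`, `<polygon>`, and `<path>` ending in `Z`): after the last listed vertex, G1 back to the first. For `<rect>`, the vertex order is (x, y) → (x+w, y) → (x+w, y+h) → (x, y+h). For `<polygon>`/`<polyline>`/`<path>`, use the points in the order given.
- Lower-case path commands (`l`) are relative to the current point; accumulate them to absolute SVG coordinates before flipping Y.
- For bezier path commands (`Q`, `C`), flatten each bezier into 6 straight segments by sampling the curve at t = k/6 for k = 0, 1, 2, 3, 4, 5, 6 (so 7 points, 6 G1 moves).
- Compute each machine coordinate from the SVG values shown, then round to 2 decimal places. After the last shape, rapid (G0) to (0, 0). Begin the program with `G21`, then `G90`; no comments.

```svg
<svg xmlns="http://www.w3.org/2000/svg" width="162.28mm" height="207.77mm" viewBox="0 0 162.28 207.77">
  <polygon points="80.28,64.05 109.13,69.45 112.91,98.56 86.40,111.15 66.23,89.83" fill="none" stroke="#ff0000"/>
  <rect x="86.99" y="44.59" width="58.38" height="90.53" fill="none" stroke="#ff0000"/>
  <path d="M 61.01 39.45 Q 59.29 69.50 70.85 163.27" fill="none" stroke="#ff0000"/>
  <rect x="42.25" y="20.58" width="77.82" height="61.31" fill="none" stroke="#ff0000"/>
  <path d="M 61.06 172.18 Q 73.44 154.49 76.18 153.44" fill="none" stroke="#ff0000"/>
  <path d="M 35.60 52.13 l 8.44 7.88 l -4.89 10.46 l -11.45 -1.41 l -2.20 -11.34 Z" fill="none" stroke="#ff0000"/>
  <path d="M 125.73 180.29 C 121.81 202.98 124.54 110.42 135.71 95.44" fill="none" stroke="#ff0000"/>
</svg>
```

1 u = 1 mm; y_m = 207.77 − y.

[1] `<polygon>` regular polygon, #ff0000→cut S858 F1527: (80.28,143.72) → (109.13,138.32) → (112.91,109.21) → (86.40,96.62) → (66.23,117.94) → (80.28,143.72) (closed)

[2] `<rect>` rectangle, #ff0000→cut S858 F1527: (86.99,163.18) → (145.37,163.18) → (145.37,72.65) → (86.99,72.65) → (86.99,163.18) (closed)

[3] `<path>` quadratic bezier, #ff0000→cut S858 F1527: (61.01,168.32) → (60.81,156.53) → (61.34,141.21) → (62.61,122.34) → (64.62,99.93) → (67.37,73.99) → (70.85,44.50)

[4] `<rect>` rectangle, #ff0000→cut S858 F1527: (42.25,187.19) → (120.07,187.19) → (120.07,125.88) → (42.25,125.88) → (42.25,187.19) (closed)

[5] `<path>` quadratic bezier, #ff0000→cut S858 F1527: (61.06,35.59) → (64.92,41.02) → (68.24,45.53) → (71.03,49.12) → (73.28,51.78) → (75.00,53.52) → (76.18,54.33)

[6] `<path>` regular polygon, #ff0000→cut S858 F1527: (35.60,155.64) → (44.04,147.76) → (39.15,137.30) → (27.70,138.71) → (25.50,150.05) → (35.60,155.64) (closed)

[7] `<path>` cubic bezier, #ff0000→cut S858 F1527: (125.73,27.48) → (124.33,24.85) → (124.09,36.06) → (125.06,55.78) → (127.29,78.63) → (130.82,99.27) → (135.71,112.33)

G21
G90
G0 X80.28 Y143.72
M3 S858
G1 X109.13 Y138.32 F1527
G1 X112.91 Y109.21
G1 X86.40 Y96.62
G1 X66.23 Y117.94
G1 X80.28 Y143.72
M5
G0 X86.99 Y163.18
M3 S858
G1 X145.37 Y163.18 F1527
G1 X145.37 Y72.65
G1 X86.99 Y72.65
G1 X86.99 Y163.18
M5
G0 X61.01 Y168.32
M3 S858
G1 X60.81 Y156.53 F1527
G1 X61.34 Y141.21
G1 X62.61 Y122.34
G1 X64.62 Y99.93
G1 X67.37 Y73.99
G1 X70.85 Y44.50
M5
G0 X42.25 Y187.19
M3 S858
G1 X120.07 Y187.19 F1527
G1 X120.07 Y125.88
G1 X42.25 Y125.88
G1 X42.25 Y187.19
M5
G0 X61.06 Y35.59
M3 S858
G1 X64.92 Y41.02 F1527
G1 X68.24 Y45.53
G1 X71.03 Y49.12
G1 X73.28 Y51.78
G1 X75.00 Y53.52
G1 X76.18 Y54.33
M5
G0 X35.60 Y155.64
M3 S858
G1 X44.04 Y147.76 F1527
G1 X39.15 Y137.30
G1 X27.70 Y138.71
G1 X25.50 Y150.05
G1 X35.60 Y155.64
M5
G0 X125.73 Y27.48
M3 S858
G1 X124.33 Y24.85 F1527
G1 X124.09 Y36.06
G1 X125.06 Y55.78
G1 X127.29 Y78.63
G1 X130.82 Y99.27
G1 X135.71 Y112.33
M5
G0 X0.00 Y0.00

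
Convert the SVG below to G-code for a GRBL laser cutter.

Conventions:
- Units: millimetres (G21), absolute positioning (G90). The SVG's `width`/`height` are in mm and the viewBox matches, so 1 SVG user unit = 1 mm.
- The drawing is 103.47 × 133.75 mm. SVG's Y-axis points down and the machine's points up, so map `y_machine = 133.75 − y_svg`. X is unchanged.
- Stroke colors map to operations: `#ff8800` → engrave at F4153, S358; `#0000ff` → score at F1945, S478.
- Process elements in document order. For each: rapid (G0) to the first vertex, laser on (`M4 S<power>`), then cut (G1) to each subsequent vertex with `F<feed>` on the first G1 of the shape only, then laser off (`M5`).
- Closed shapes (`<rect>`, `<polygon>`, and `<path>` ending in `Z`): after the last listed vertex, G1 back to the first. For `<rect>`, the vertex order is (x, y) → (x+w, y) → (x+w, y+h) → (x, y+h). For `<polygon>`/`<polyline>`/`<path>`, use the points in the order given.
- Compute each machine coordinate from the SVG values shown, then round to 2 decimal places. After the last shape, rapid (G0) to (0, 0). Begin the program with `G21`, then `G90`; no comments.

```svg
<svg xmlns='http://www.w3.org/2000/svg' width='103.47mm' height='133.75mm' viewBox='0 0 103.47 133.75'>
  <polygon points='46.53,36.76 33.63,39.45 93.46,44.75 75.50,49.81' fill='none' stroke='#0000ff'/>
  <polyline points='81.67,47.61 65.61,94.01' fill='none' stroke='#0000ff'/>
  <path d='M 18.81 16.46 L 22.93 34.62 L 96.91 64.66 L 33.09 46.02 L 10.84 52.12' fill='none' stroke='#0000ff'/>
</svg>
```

Since the viewBox matches the mm dimensions, user units are millimetres directly. The only transform is the Y-flip y_m = 133.75 − y_svg.

Shape 1 is a closed polygon drawn with `<polygon>`. Its stroke #0000ff means score at S478, F1945. After flipping Y the toolpath is (46.53,96.99) → (33.63,94.30) → (93.46,89.00) → (75.50,83.94) → (46.53,96.99), returning to the start.

Shape 2 is a line segment drawn with `<polyline>`. Its stroke #0000ff means score at S478, F1945. After flipping Y the toolpath is (81.67,86.14) → (65.61,39.74).

Shape 3 is a open polyline drawn with `<path>`. Its stroke #0000ff means score at S478, F1945. After flipping Y the toolpath is (18.81,117.29) → (22.93,99.13) → (96.91,69.09) → (33.09,87.73) → (10.84,81.63).

G21
G90
G0 X46.53 Y96.99
M4 S478
G1 X33.63 Y94.30 F1945
G1 X93.46 Y89.00
G1 X75.50 Y83.94
G1 X46.53 Y96.99
M5
G0 X81.67 Y86.14
M4 S478
G1 X65.61 Y39.74 F1945
M5
G0 X18.81 Y117.29
M4 S478
G1 X22.93 Y99.13 F1945
G1 X96.91 Y69.09
G1 X33.09 Y87.73
G1 X10.84 Y81.63
M5
G0 X0.00 Y0.00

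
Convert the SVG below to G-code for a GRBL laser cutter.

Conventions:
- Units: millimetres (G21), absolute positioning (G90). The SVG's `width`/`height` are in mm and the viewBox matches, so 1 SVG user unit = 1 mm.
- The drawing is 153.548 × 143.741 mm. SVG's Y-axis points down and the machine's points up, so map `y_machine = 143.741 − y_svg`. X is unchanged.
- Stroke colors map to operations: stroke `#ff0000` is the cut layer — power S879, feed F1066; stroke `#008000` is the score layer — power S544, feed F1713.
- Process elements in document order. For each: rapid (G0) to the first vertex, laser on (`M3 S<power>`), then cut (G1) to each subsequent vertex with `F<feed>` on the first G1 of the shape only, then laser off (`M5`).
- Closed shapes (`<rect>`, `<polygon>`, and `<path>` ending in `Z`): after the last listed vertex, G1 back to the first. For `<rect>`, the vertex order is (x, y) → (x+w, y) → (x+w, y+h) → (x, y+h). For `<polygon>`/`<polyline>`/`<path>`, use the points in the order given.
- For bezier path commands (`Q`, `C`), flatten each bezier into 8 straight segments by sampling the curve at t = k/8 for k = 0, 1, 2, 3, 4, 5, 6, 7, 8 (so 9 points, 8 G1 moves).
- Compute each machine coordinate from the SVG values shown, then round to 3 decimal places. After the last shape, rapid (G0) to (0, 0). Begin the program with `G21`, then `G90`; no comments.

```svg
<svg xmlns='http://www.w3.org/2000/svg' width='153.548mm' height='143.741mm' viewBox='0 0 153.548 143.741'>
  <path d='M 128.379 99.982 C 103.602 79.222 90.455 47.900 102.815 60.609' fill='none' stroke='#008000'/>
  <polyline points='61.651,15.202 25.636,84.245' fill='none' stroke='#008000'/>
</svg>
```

G21
G90
G0 X128.379 Y43.759
M3 S544
G1 X119.660 Y51.932 F1713
G1 X112.194 Y60.456
G1 X106.143 Y68.691
G1 X101.671 Y75.996
G1 X98.939 Y81.733
G1 X98.111 Y85.261
G1 X99.349 Y85.941
G1 X102.815 Y83.132
M5
G0 X61.651 Y128.539
M3 S544
G1 X25.636 Y59.496 F1713
M5
G0 X0.000 Y0.000

1 u = 1 mm; y_m = 143.741 − y.

[1] `<path>` cubic bezier, #008000→score S544 F1713: (128.379,43.759) → (119.660,51.932) → (112.194,60.456) → (106.143,68.691) → (101.671,75.996) → (98.939,81.733) → (98.111,85.261) → (99.349,85.941) → (102.815,83.132)

[2] `<polyline>` line segment, #008000→score S544 F1713: (61.651,128.539) → (25.636,59.496)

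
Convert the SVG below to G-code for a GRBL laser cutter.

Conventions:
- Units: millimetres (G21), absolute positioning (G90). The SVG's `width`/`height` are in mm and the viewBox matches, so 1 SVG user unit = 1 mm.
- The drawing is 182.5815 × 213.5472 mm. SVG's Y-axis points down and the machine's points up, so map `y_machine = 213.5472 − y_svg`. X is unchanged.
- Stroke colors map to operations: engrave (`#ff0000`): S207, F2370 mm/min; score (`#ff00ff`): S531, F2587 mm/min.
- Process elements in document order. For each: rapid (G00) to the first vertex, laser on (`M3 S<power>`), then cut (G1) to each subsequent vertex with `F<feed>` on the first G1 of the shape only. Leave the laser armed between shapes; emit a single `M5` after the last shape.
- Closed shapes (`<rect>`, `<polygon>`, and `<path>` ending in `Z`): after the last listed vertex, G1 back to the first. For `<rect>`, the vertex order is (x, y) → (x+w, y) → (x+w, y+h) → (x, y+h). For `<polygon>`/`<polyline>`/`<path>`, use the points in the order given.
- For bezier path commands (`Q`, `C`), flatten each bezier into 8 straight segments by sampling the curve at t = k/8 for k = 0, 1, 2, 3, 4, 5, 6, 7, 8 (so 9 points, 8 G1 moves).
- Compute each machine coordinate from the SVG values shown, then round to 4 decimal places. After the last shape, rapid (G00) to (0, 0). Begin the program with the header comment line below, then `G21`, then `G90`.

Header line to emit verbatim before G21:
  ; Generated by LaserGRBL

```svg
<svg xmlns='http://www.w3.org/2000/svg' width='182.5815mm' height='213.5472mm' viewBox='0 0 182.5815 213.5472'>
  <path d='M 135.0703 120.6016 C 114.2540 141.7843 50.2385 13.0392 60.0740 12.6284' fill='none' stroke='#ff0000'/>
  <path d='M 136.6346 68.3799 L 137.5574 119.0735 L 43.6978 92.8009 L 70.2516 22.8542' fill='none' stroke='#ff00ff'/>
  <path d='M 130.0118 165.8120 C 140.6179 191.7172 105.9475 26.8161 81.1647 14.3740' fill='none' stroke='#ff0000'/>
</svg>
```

; Generated by LaserGRBL
G21
G90
G00 X135.0703 Y92.9456
M3 S207
G1 X125.4678 Y91.4865 F2370
G1 X113.1871 Y100.8222
G1 X99.5999 Y117.6919
G1 X86.0777 Y138.8346
G1 X73.9924 Y160.9896
G1 X64.7155 Y180.8959
G1 X59.6188 Y195.2926
G1 X60.0740 Y200.9188
G00 X136.6346 Y145.1673
M3 S531
G1 X137.5574 Y94.4737 F2587
G1 X43.6978 Y120.7463
G1 X70.2516 Y190.6930
G00 X130.0118 Y47.7352
M3 S207
G1 X131.9745 Y46.2944 F2370
G1 X130.3390 Y58.7190
G1 X125.7517 Y80.9864
G1 X118.8591 Y109.0740
G1 X110.3076 Y138.9591
G1 X100.7438 Y166.6191
G1 X90.8140 Y188.0313
G1 X81.1647 Y199.1732
M5
G00 X0.0000 Y0.0000

Since the viewBox matches the mm dimensions, user units are millimetres directly. The only transform is the Y-flip y_m = 213.5472 − y_svg.

Shape 1 is a cubic bezier drawn with `<path>`. Its stroke #ff0000 means engrave at S207, F2370. After flipping Y the toolpath is (135.0703,92.9456) → (125.4678,91.4865) → (113.1871,100.8222) → (99.5999,117.6919) → (86.0777,138.8346) → (73.9924,160.9896) → (64.7155,180.8959) → (59.6188,195.2926) → (60.0740,200.9188).

Shape 2 is a open polyline drawn with `<path>`. Its stroke #ff00ff means score at S531, F2587. After flipping Y the toolpath is (136.6346,145.1673) → (137.5574,94.4737) → (43.6978,120.7463) → (70.2516,190.6930).

Shape 3 is a cubic bezier drawn with `<path>`. Its stroke #ff0000 means engrave at S207, F2370. After flipping Y the toolpath is (130.0118,47.7352) → (131.9745,46.2944) → (130.3390,58.7190) → (125.7517,80.9864) → (118.8591,109.0740) → (110.3076,138.9591) → (100.7438,166.6191) → (90.8140,188.0313) → (81.1647,199.1732).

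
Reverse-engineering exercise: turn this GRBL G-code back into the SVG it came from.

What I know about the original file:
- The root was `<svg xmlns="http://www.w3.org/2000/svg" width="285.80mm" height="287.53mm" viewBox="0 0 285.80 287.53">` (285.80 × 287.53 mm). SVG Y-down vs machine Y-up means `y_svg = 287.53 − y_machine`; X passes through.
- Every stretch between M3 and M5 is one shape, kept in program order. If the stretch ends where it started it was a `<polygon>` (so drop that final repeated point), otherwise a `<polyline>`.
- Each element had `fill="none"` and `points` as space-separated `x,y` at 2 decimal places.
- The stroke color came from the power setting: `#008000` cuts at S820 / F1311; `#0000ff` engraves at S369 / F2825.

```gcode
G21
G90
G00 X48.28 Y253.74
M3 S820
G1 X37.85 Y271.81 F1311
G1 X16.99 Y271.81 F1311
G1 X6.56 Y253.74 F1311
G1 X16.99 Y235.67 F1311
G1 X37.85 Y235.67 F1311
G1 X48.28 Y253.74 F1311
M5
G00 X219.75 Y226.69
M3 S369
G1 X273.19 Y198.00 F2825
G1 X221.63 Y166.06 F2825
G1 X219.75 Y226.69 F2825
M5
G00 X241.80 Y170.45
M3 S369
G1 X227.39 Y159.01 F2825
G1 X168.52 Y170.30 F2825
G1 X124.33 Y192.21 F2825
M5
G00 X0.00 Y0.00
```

<svg xmlns="http://www.w3.org/2000/svg" width="285.80mm" height="287.53mm" viewBox="0 0 285.80 287.53">
  <polygon points="48.28,33.79 37.85,15.72 16.99,15.72 6.56,33.79 16.99,51.86 37.85,51.86" fill="none" stroke="#008000"/>
  <polygon points="219.75,60.84 273.19,89.53 221.63,121.47" fill="none" stroke="#0000ff"/>
  <polyline points="241.80,117.08 227.39,128.52 168.52,117.23 124.33,95.32" fill="none" stroke="#0000ff"/>
</svg>

Machine Y-up, SVG Y-down with viewBox height 287.53, so y_svg = 287.53 − y_machine; X carries over.

Run 1: the run's S820 means `#008000` (cut). The run returns to its start, so emit a `<polygon>` with points (Y-flipped): 48.28,33.79 37.85,15.72 16.99,15.72 6.56,33.79 16.99,51.86 37.85,51.86.

Run 2: power S369 maps to stroke `#0000ff` (engrave). The run returns to its start, so emit a `<polygon>` with points (Y-flipped): 219.75,60.84 273.19,89.53 221.63,121.47.

Run 3: power S369 maps to stroke `#0000ff` (engrave). The run is open, so emit a `<polyline>` with points (Y-flipped): 241.80,117.08 227.39,128.52 168.52,117.23 124.33,95.32.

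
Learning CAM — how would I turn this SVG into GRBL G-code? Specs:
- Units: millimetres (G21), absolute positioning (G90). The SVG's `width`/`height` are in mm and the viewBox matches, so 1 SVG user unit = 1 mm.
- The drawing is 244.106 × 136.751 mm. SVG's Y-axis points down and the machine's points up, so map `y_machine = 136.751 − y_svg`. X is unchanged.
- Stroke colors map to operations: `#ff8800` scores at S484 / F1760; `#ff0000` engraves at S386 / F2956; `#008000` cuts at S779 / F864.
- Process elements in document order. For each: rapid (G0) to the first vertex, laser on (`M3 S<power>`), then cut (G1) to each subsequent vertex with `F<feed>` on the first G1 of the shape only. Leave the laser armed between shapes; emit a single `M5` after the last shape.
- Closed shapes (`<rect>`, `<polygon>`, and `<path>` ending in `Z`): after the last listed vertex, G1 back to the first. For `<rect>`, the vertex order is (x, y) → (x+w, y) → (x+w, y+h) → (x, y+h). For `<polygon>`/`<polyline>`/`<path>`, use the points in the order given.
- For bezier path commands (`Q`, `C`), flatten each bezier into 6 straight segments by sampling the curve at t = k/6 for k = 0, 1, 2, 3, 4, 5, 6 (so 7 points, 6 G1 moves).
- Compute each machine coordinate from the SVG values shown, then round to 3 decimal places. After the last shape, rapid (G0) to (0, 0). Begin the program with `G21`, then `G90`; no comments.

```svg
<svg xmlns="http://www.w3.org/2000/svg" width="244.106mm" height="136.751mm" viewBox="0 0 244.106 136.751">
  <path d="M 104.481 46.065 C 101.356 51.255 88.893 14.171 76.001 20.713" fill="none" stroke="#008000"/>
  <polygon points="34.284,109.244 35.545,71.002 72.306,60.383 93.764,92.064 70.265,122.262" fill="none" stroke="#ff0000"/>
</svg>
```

G21
G90
G0 X104.481 Y90.686
M3 S779
G1 X102.182 Y91.216 F864
G1 X98.573 Y96.406
G1 X93.904 Y103.869
G1 X88.420 Y111.219
G1 X82.370 Y116.071
G1 X76.001 Y116.038
G0 X34.284 Y27.507
M3 S386
G1 X35.545 Y65.749 F2956
G1 X72.306 Y76.368
G1 X93.764 Y44.687
G1 X70.265 Y14.489
G1 X34.284 Y27.507
M5
G0 X0.000 Y0.000

Since the viewBox matches the mm dimensions, user units are millimetres directly. The only transform is the Y-flip y_m = 136.751 − y_svg.

Shape 1 is a cubic bezier drawn with `<path>`. Its stroke #008000 means cut at S779, F864. After flipping Y the toolpath is (104.481,90.686) → (102.182,91.216) → (98.573,96.406) → (93.904,103.869) → (88.420,111.219) → (82.370,116.071) → (76.001,116.038).

Shape 2 is a regular polygon drawn with `<polygon>`. Its stroke #ff0000 means engrave at S386, F2956. After flipping Y the toolpath is (34.284,27.507) → (35.545,65.749) → (72.306,76.368) → (93.764,44.687) → (70.265,14.489) → (34.284,27.507), returning to the start.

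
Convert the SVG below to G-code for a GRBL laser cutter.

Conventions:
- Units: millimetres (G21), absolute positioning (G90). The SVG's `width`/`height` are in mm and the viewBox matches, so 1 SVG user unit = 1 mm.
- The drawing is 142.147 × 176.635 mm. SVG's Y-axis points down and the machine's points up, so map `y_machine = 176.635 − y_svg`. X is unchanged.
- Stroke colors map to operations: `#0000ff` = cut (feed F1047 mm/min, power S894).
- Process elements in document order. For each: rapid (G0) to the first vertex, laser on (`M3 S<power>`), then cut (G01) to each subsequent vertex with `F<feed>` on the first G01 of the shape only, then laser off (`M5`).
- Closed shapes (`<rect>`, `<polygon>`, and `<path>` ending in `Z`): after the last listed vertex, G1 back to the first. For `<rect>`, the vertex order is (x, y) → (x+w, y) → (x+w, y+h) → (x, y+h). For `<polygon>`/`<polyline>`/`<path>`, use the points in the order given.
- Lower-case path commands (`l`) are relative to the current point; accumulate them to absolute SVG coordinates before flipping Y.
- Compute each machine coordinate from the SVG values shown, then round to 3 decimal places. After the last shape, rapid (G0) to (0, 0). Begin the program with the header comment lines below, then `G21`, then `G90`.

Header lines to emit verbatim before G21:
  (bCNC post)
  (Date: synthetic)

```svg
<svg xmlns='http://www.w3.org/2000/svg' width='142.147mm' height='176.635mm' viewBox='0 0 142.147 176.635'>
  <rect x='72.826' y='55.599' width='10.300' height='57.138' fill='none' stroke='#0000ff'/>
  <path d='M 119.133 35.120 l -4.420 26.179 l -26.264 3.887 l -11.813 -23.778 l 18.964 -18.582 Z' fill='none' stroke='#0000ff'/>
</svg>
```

(bCNC post)
(Date: synthetic)
G21
G90
G0 X72.826 Y121.036
M3 S894
G01 X83.126 Y121.036 F1047
G01 X83.126 Y63.898
G01 X72.826 Y63.898
G01 X72.826 Y121.036
M5
G0 X119.133 Y141.515
M3 S894
G01 X114.713 Y115.336 F1047
G01 X88.449 Y111.449
G01 X76.636 Y135.227
G01 X95.600 Y153.809
G01 X119.133 Y141.515
M5
G0 X0.000 Y0.000

1 u = 1 mm; y_m = 176.635 − y.

[1] `<rect>` rectangle, #0000ff→cut S894 F1047: (72.826,121.036) → (83.126,121.036) → (83.126,63.898) → (72.826,63.898) → (72.826,121.036) (closed)

[2] `<path>` regular polygon, #0000ff→cut S894 F1047: (119.133,141.515) → (114.713,115.336) → (88.449,111.449) → (76.636,135.227) → (95.600,153.809) → (119.133,141.515) (closed)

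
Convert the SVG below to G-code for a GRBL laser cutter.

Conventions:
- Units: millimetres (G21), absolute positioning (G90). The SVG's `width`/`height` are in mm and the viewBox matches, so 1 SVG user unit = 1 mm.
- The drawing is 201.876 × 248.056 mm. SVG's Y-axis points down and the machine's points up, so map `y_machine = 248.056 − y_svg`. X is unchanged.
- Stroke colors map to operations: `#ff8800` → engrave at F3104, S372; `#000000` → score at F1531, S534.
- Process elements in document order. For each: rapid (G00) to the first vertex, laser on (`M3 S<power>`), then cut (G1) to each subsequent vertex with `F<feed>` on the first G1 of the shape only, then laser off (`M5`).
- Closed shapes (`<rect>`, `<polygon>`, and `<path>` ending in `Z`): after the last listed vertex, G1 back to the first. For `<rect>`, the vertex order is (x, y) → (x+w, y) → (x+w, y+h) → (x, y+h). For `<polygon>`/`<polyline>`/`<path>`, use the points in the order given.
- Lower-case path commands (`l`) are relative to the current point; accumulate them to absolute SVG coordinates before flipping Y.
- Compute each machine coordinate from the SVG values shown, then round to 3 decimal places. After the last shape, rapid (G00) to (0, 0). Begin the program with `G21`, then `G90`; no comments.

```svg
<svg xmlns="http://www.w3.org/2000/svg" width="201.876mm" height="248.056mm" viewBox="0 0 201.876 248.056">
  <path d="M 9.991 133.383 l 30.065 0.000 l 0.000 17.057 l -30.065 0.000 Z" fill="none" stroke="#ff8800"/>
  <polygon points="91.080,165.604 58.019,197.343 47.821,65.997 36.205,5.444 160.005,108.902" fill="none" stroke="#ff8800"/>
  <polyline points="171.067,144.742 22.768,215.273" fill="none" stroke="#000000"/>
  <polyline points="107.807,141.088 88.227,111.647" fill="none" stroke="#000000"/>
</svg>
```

1 u = 1 mm; y_m = 248.056 − y.

[1] `<path>` rectangle, #ff8800→engrave S372 F3104: (9.991,114.673) → (40.056,114.673) → (40.056,97.616) → (9.991,97.616) → (9.991,114.673) (closed)

[2] `<polygon>` closed polygon, #ff8800→engrave S372 F3104: (91.080,82.452) → (58.019,50.713) → (47.821,182.059) → (36.205,242.612) → (160.005,139.154) → (91.080,82.452) (closed)

[3] `<polyline>` line segment, #000000→score S534 F1531: (171.067,103.314) → (22.768,32.783)

[4] `<polyline>` line segment, #000000→score S534 F1531: (107.807,106.968) → (88.227,136.409)

G21
G90
G00 X9.991 Y114.673
M3 S372
G1 X40.056 Y114.673 F3104
G1 X40.056 Y97.616
G1 X9.991 Y97.616
G1 X9.991 Y114.673
M5
G00 X91.080 Y82.452
M3 S372
G1 X58.019 Y50.713 F3104
G1 X47.821 Y182.059
G1 X36.205 Y242.612
G1 X160.005 Y139.154
G1 X91.080 Y82.452
M5
G00 X171.067 Y103.314
M3 S534
G1 X22.768 Y32.783 F1531
M5
G00 X107.807 Y106.968
M3 S534
G1 X88.227 Y136.409 F1531
M5
G00 X0.000 Y0.000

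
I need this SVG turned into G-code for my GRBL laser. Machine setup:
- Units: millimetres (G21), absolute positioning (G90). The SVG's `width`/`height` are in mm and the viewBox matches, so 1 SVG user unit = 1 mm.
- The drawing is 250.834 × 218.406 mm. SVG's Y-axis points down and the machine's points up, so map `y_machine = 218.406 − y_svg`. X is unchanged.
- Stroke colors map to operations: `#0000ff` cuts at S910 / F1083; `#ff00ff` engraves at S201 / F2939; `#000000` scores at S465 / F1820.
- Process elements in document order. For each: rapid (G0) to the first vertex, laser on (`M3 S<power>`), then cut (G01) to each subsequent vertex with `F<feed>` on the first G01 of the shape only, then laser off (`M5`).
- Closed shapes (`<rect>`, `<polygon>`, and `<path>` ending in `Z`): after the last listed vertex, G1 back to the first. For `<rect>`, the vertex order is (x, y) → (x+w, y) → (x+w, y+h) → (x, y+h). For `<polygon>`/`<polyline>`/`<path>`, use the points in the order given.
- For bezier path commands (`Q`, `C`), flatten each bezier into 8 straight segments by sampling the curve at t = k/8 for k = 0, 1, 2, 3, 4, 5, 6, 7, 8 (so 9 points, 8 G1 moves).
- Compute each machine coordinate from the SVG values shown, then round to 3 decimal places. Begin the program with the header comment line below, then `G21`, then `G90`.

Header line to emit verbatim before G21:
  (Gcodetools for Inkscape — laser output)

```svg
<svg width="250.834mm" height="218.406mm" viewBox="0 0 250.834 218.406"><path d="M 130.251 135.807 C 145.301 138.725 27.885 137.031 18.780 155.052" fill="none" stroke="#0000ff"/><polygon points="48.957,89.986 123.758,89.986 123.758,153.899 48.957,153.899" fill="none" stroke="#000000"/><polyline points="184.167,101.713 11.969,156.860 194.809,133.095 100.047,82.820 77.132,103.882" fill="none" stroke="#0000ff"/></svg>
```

Since the viewBox matches the mm dimensions, user units are millimetres directly. The only transform is the Y-flip y_m = 218.406 − y_svg.

Shape 1 is a cubic bezier drawn with `<path>`. Its stroke #0000ff means cut at S910, F1083. After flipping Y the toolpath is (130.251,82.599) → (130.156,81.673) → (120.463,80.895) → (103.995,79.979) → (83.574,78.640) → (62.020,76.593) → (42.155,73.553) → (26.801,69.235) → (18.780,63.354).

Shape 2 is a rectangle drawn with `<polygon>`. Its stroke #000000 means score at S465, F1820. After flipping Y the toolpath is (48.957,128.420) → (123.758,128.420) → (123.758,64.507) → (48.957,64.507) → (48.957,128.420), returning to the start.

Shape 3 is a open polyline drawn with `<polyline>`. Its stroke #0000ff means cut at S910, F1083. After flipping Y the toolpath is (184.167,116.693) → (11.969,61.546) → (194.809,85.311) → (100.047,135.586) → (77.132,114.524).

(Gcodetools for Inkscape — laser output)
G21
G90
G0 X130.251 Y82.599
M3 S910
G01 X130.156 Y81.673 F1083
G01 X120.463 Y80.895
G01 X103.995 Y79.979
G01 X83.574 Y78.640
G01 X62.020 Y76.593
G01 X42.155 Y73.553
G01 X26.801 Y69.235
G01 X18.780 Y63.354
M5
G0 X48.957 Y128.420
M3 S465
G01 X123.758 Y128.420 F1820
G01 X123.758 Y64.507
G01 X48.957 Y64.507
G01 X48.957 Y128.420
M5
G0 X184.167 Y116.693
M3 S910
G01 X11.969 Y61.546 F1083
G01 X194.809 Y85.311
G01 X100.047 Y135.586
G01 X77.132 Y114.524
M5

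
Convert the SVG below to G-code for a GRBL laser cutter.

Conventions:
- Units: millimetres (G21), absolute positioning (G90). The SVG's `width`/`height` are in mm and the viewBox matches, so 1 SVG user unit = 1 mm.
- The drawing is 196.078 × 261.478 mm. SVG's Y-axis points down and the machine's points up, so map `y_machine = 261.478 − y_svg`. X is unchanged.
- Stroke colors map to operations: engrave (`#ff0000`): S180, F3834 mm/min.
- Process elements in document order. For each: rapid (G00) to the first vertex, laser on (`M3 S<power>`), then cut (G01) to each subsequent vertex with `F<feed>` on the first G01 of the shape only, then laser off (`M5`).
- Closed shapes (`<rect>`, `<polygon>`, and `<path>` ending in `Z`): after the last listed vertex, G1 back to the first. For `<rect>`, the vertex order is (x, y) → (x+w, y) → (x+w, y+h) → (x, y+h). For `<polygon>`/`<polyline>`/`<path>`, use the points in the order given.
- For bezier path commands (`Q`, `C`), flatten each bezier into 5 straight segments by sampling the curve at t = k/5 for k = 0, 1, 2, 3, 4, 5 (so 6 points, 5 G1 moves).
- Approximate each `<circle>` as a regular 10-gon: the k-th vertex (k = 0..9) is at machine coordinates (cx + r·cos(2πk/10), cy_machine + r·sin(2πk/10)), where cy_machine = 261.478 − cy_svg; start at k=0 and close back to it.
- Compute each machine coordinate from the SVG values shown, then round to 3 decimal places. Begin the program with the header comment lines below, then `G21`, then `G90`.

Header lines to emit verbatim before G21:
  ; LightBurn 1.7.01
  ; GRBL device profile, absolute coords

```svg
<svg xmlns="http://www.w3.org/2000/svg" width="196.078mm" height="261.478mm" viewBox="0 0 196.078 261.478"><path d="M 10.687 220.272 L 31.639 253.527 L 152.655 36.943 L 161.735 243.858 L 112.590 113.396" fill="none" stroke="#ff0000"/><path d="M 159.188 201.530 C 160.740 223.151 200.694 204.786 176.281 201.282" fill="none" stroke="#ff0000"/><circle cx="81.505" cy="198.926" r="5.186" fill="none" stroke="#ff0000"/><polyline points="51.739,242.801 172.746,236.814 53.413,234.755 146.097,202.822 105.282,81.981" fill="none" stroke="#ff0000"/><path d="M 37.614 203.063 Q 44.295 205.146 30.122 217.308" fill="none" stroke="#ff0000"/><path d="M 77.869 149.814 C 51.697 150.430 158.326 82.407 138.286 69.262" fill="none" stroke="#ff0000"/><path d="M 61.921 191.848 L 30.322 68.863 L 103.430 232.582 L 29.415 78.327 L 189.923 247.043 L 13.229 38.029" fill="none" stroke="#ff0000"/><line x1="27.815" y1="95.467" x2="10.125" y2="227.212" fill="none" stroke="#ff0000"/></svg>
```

1 u = 1 mm; y_m = 261.478 − y.

[1] `<path>` open polyline, #ff0000→engrave S180 F3834: (10.687,41.206) → (31.639,7.951) → (152.655,224.535) → (161.735,17.620) → (112.590,148.082)

[2] `<path>` cubic bezier, #ff0000→engrave S180 F3834: (159.188,59.948) → (163.905,51.335) → (172.906,49.686) → (181.258,52.368) → (184.027,56.749) → (176.281,60.196)

[3] `<circle>` circle, #ff0000→engrave S180 F3834: (86.691,62.552) → (85.701,65.600) → (83.108,67.484) → (79.902,67.484) → (77.309,65.600) → (76.319,62.552) → (77.309,59.504) → (79.902,57.620) → (83.108,57.620) → (85.701,59.504) → (86.691,62.552) (closed)

[4] `<polyline>` open polyline, #ff0000→engrave S180 F3834: (51.739,18.677) → (172.746,24.664) → (53.413,26.723) → (146.097,58.656) → (105.282,179.497)

[5] `<path>` quadratic bezier, #ff0000→engrave S180 F3834: (37.614,58.415) → (39.452,57.179) → (39.622,55.136) → (38.124,52.287) → (34.957,48.632) → (30.122,44.170)

[6] `<path>` cubic bezier, #ff0000→engrave S180 F3834: (77.869,111.664) → (76.026,118.543) → (93.601,135.966) → (118.139,158.006) → (137.185,178.732) → (138.286,192.216)

[7] `<path>` open polyline, #ff0000→engrave S180 F3834: (61.921,69.630) → (30.322,192.615) → (103.430,28.896) → (29.415,183.151) → (189.923,14.435) → (13.229,223.449)

[8] `<line>` line segment, #ff0000→engrave S180 F3834: (27.815,166.011) → (10.125,34.266)

; LightBurn 1.7.01
; GRBL device profile, absolute coords
G21
G90
G00 X10.687 Y41.206
M3 S180
G01 X31.639 Y7.951 F3834
G01 X152.655 Y224.535
G01 X161.735 Y17.620
G01 X112.590 Y148.082
M5
G00 X159.188 Y59.948
M3 S180
G01 X163.905 Y51.335 F3834
G01 X172.906 Y49.686
G01 X181.258 Y52.368
G01 X184.027 Y56.749
G01 X176.281 Y60.196
M5
G00 X86.691 Y62.552
M3 S180
G01 X85.701 Y65.600 F3834
G01 X83.108 Y67.484
G01 X79.902 Y67.484
G01 X77.309 Y65.600
G01 X76.319 Y62.552
G01 X77.309 Y59.504
G01 X79.902 Y57.620
G01 X83.108 Y57.620
G01 X85.701 Y59.504
G01 X86.691 Y62.552
M5
G00 X51.739 Y18.677
M3 S180
G01 X172.746 Y24.664 F3834
G01 X53.413 Y26.723
G01 X146.097 Y58.656
G01 X105.282 Y179.497
M5
G00 X37.614 Y58.415
M3 S180
G01 X39.452 Y57.179 F3834
G01 X39.622 Y55.136
G01 X38.124 Y52.287
G01 X34.957 Y48.632
G01 X30.122 Y44.170
M5
G00 X77.869 Y111.664
M3 S180
G01 X76.026 Y118.543 F3834
G01 X93.601 Y135.966
G01 X118.139 Y158.006
G01 X137.185 Y178.732
G01 X138.286 Y192.216
M5
G00 X61.921 Y69.630
M3 S180
G01 X30.322 Y192.615 F3834
G01 X103.430 Y28.896
G01 X29.415 Y183.151
G01 X189.923 Y14.435
G01 X13.229 Y223.449
M5
G00 X27.815 Y166.011
M3 S180
G01 X10.125 Y34.266 F3834
M5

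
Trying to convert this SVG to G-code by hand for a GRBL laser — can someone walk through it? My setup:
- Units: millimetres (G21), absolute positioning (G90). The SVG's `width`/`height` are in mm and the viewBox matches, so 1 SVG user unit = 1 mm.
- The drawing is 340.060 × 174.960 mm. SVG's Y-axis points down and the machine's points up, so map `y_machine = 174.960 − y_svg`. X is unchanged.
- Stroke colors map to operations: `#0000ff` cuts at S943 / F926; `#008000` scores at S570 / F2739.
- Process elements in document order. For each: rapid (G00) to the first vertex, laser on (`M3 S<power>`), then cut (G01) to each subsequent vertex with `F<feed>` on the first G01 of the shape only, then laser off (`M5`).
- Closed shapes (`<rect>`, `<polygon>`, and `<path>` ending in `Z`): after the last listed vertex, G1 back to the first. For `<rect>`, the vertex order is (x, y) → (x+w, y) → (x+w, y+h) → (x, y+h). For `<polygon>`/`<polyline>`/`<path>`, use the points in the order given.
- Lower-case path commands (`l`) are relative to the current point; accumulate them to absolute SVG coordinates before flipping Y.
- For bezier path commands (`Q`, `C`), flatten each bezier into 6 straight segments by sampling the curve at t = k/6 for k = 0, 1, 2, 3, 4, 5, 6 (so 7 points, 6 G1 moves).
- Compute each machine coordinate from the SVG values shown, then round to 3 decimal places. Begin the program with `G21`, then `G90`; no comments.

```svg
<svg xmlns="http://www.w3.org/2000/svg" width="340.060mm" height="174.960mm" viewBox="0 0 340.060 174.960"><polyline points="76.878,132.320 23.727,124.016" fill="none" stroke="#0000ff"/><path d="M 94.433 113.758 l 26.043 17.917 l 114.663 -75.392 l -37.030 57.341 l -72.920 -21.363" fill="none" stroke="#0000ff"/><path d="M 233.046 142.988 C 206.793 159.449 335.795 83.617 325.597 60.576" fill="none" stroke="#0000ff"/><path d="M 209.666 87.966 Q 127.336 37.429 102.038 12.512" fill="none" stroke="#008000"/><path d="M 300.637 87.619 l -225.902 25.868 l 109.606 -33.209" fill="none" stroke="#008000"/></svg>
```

G21
G90
G00 X76.878 Y42.640
M3 S943
G01 X23.727 Y50.944 F926
M5
G00 X94.433 Y61.202
M3 S943
G01 X120.476 Y43.285 F926
G01 X235.139 Y118.677
G01 X198.109 Y61.336
G01 X125.189 Y82.699
M5
G00 X233.046 Y31.972
M3 S943
G01 X231.494 Y30.761 F926
G01 X247.639 Y40.902
G01 X273.301 Y58.365
G01 X300.301 Y79.119
G01 X320.459 Y99.136
G01 X325.597 Y114.384
M5
G00 X209.666 Y86.994
M3 S570
G01 X183.807 Y103.128 F2739
G01 X161.116 Y117.839
G01 X141.594 Y131.126
G01 X125.240 Y142.990
G01 X112.055 Y153.431
G01 X102.038 Y162.448
M5
G00 X300.637 Y87.341
M3 S570
G01 X74.735 Y61.473 F2739
G01 X184.341 Y94.682
M5

Since the viewBox matches the mm dimensions, user units are millimetres directly. The only transform is the Y-flip y_m = 174.960 − y_svg.

Shape 1 is a line segment drawn with `<polyline>`. Its stroke #0000ff means cut at S943, F926. After flipping Y the toolpath is (76.878,42.640) → (23.727,50.944).

Shape 2 is a open polyline drawn with `<path>`. Its stroke #0000ff means cut at S943, F926. After flipping Y the toolpath is (94.433,61.202) → (120.476,43.285) → (235.139,118.677) → (198.109,61.336) → (125.189,82.699).

Shape 3 is a cubic bezier drawn with `<path>`. Its stroke #0000ff means cut at S943, F926. After flipping Y the toolpath is (233.046,31.972) → (231.494,30.761) → (247.639,40.902) → (273.301,58.365) → (300.301,79.119) → (320.459,99.136) → (325.597,114.384).

Shape 4 is a quadratic bezier drawn with `<path>`. Its stroke #008000 means score at S570, F2739. After flipping Y the toolpath is (209.666,86.994) → (183.807,103.128) → (161.116,117.839) → (141.594,131.126) → (125.240,142.990) → (112.055,153.431) → (102.038,162.448).

Shape 5 is a open polyline drawn with `<path>`. Its stroke #008000 means score at S570, F2739. After flipping Y the toolpath is (300.637,87.341) → (74.735,61.473) → (184.341,94.682).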